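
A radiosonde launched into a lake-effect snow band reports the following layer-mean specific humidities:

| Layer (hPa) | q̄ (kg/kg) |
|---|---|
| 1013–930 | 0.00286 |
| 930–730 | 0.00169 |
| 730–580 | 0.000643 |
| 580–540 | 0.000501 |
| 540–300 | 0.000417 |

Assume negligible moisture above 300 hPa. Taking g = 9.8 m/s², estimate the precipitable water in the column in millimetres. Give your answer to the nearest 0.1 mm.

Precipitable water is the column-integrated vapour mass per unit area: PW = (1/g) Σ q̄ Δp, with q in kg/kg and Δp in Pa (1 kg/m² of water = 1 mm).
Layer 1013–930 hPa: Δp = 83 hPa = 8300 Pa, q̄ = 0.00286 kg/kg → 0.00286 × 8300 / 9.8 = 2.42 mm
Layer 930–730 hPa: Δp = 200 hPa = 20000 Pa, q̄ = 0.00169 kg/kg → 0.00169 × 20000 / 9.8 = 3.45 mm
Layer 730–580 hPa: Δp = 150 hPa = 15000 Pa, q̄ = 0.000643 kg/kg → 0.000643 × 15000 / 9.8 = 0.98 mm
Layer 580–540 hPa: Δp = 40 hPa = 4000 Pa, q̄ = 0.000501 kg/kg → 0.000501 × 4000 / 9.8 = 0.20 mm
Layer 540–300 hPa: Δp = 240 hPa = 24000 Pa, q̄ = 0.000417 kg/kg → 0.000417 × 24000 / 9.8 = 1.02 mm
PW = 2.42 + 3.45 + 0.98 + 0.20 + 1.02 = 8.07 ≈ 8.1 mm.

PW ≈ 8.1 mm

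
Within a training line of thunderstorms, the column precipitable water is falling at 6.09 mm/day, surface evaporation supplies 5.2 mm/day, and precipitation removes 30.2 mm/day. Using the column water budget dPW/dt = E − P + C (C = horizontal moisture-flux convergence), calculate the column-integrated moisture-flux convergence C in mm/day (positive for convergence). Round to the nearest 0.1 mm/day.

C ≈ 18.9 mm/day

dPW/dt = -6.09 mm/day.
C = dPW/dt − E + P = (-6.09) − 5.2 + 30.2 = 18.9 mm/day.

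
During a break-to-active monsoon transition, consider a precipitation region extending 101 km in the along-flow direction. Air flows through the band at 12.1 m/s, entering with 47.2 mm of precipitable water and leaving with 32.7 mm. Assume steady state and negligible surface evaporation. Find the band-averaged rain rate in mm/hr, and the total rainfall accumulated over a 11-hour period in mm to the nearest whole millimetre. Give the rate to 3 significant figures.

Column moisture flux per unit crosswind length is F = V × PW.
Inflow: F_in = 12.1 × 47.2 = 571.12 mm·m/s
Outflow: F_out = 12.1 × 32.7 = 395.67 mm·m/s
Steady-state rate R = (F_in − F_out)/L = (571.12 − 395.67) / 101000 m = 1.737e-03 mm/s.
R = 1.737e-03 × 3600 = 6.25 mm/hr.
Over 11 h: total = 6.25 × 11 = 68.75 ≈ 69 mm.

R ≈ 6.25 mm/hr; total ≈ 69 mm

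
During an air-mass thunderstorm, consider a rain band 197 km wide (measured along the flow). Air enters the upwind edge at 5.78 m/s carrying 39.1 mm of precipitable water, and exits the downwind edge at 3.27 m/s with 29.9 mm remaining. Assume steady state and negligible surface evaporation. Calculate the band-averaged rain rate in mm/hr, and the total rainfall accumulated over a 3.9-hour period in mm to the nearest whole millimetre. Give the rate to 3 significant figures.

Column moisture flux per unit crosswind length is F = V × PW.
Inflow: F_in = 5.78 × 39.1 = 225.998 mm·m/s
Outflow: F_out = 3.27 × 29.9 = 97.773 mm·m/s
Steady-state rate R = (F_in − F_out)/L = (225.998 − 97.773) / 197000 m = 6.509e-04 mm/s.
R = 6.509e-04 × 3600 = 2.34 mm/hr.
Over 3.9 h: total = 2.34 × 3.9 = 9.126 ≈ 9 mm.

R ≈ 2.34 mm/hr; total ≈ 9 mm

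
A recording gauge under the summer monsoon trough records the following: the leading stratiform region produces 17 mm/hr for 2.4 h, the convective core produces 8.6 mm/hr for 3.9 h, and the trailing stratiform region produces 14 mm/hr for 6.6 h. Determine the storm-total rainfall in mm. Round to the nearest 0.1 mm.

Total = Σ Rᵢ Δtᵢ = 17 × 2.4 + 8.6 × 3.9 + 14 × 6.6
      = 40.8 + 33.54 + 92.4 = 166.7 mm.

total ≈ 166.7 mm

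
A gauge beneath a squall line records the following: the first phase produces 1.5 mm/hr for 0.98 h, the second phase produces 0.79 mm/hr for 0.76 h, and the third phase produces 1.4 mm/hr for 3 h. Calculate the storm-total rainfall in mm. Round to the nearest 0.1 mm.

Total = Σ Rᵢ Δtᵢ = 1.5 × 0.98 + 0.79 × 0.76 + 1.4 × 3
      = 1.47 + 0.6004 + 4.2 = 6.3 mm.

total ≈ 6.3 mm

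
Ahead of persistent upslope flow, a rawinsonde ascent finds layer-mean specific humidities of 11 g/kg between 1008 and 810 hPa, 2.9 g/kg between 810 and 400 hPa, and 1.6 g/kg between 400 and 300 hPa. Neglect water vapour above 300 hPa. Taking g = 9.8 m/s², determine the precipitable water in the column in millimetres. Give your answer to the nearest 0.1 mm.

Precipitable water is the column-integrated vapour mass per unit area: PW = (1/g) Σ q̄ Δp, with q in kg/kg and Δp in Pa (1 kg/m² of water = 1 mm).
Layer 1008–810 hPa: Δp = 198 hPa = 19800 Pa, q̄ = 0.011 kg/kg → 0.011 × 19800 / 9.8 = 22.22 mm
Layer 810–400 hPa: Δp = 410 hPa = 41000 Pa, q̄ = 0.0029 kg/kg → 0.0029 × 41000 / 9.8 = 12.13 mm
Layer 400–300 hPa: Δp = 100 hPa = 10000 Pa, q̄ = 0.0016 kg/kg → 0.0016 × 10000 / 9.8 = 1.63 mm
PW = 22.22 + 12.13 + 1.63 = 35.98 ≈ 36.0 mm.

PW ≈ 36.0 mm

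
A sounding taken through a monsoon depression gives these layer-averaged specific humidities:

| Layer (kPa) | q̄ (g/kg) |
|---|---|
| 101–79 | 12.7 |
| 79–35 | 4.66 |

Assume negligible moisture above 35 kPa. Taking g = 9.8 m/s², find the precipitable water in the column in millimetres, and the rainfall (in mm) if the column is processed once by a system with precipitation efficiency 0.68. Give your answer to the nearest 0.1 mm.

PW ≈ 49.4 mm; rainfall ≈ 33.6 mm

Precipitable water is the column-integrated vapour mass per unit area: PW = (1/g) Σ q̄ Δp, with q in kg/kg and Δp in Pa (1 kg/m² of water = 1 mm).
Layer 101–79 kPa: Δp = 220 hPa = 22000 Pa, q̄ = 0.0127 kg/kg → 0.0127 × 22000 / 9.8 = 28.51 mm
Layer 79–35 kPa: Δp = 440 hPa = 44000 Pa, q̄ = 0.00466 kg/kg → 0.00466 × 44000 / 9.8 = 20.92 mm
PW = 28.51 + 20.92 = 49.43 ≈ 49.4 mm.
Rainfall = ε × PW = 0.68 × 49.4 = 33.6 mm.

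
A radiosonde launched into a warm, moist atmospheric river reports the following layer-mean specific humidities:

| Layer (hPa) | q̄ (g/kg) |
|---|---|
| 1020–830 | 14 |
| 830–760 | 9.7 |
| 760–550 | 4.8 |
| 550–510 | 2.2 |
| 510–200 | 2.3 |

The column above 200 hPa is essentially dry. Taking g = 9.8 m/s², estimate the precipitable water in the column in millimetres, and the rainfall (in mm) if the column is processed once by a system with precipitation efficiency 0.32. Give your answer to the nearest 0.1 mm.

PW ≈ 52.5 mm; rainfall ≈ 16.8 mm

Precipitable water is the column-integrated vapour mass per unit area: PW = (1/g) Σ q̄ Δp, with q in kg/kg and Δp in Pa (1 kg/m² of water = 1 mm).
Layer 1020–830 hPa: Δp = 190 hPa = 19000 Pa, q̄ = 0.014 kg/kg → 0.014 × 19000 / 9.8 = 27.14 mm
Layer 830–760 hPa: Δp = 70 hPa = 7000 Pa, q̄ = 0.0097 kg/kg → 0.0097 × 7000 / 9.8 = 6.93 mm
Layer 760–550 hPa: Δp = 210 hPa = 21000 Pa, q̄ = 0.0048 kg/kg → 0.0048 × 21000 / 9.8 = 10.29 mm
Layer 550–510 hPa: Δp = 40 hPa = 4000 Pa, q̄ = 0.0022 kg/kg → 0.0022 × 4000 / 9.8 = 0.90 mm
Layer 510–200 hPa: Δp = 310 hPa = 31000 Pa, q̄ = 0.0023 kg/kg → 0.0023 × 31000 / 9.8 = 7.28 mm
PW = 27.14 + 6.93 + 10.29 + 0.90 + 7.28 = 52.54 ≈ 52.5 mm.
Rainfall = ε × PW = 0.32 × 52.5 = 16.8 mm.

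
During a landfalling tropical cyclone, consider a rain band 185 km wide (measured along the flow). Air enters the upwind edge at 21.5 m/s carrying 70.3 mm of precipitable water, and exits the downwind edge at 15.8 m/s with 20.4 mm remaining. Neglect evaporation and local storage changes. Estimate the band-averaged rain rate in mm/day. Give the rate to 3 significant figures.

R ≈ 555 mm/day

Column moisture flux per unit crosswind length is F = V × PW.
Inflow: F_in = 21.5 × 70.3 = 1511.45 mm·m/s
Outflow: F_out = 15.8 × 20.4 = 322.32 mm·m/s
Steady-state rate R = (F_in − F_out)/L = (1511.45 − 322.32) / 185000 m = 6.428e-03 mm/s.
R = 6.428e-03 × 3600 × 24 = 555 mm/day.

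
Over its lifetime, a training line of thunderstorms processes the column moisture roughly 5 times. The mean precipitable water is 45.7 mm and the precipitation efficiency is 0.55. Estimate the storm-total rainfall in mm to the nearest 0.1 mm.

Each cycle deposits ε × PW = 0.55 × 45.7 = 25.135 mm.
Over 5 cycles: 5 × 25.135 = 125.7 mm.

rainfall ≈ 125.7 mm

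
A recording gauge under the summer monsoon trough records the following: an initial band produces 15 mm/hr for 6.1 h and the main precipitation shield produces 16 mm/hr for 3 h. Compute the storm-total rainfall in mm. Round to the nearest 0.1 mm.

Total = Σ Rᵢ Δtᵢ = 15 × 6.1 + 16 × 3
      = 91.5 + 48 = 139.5 mm.

total ≈ 139.5 mm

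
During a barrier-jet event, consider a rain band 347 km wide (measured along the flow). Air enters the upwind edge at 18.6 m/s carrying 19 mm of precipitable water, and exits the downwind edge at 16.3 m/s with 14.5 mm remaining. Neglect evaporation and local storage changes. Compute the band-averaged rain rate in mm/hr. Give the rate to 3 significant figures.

R ≈ 1.21 mm/hr

Column moisture flux per unit crosswind length is F = V × PW.
Inflow: F_in = 18.6 × 19 = 353.4 mm·m/s
Outflow: F_out = 16.3 × 14.5 = 236.35 mm·m/s
Steady-state rate R = (F_in − F_out)/L = (353.4 − 236.35) / 347000 m = 3.373e-04 mm/s.
R = 3.373e-04 × 3600 = 1.21 mm/hr.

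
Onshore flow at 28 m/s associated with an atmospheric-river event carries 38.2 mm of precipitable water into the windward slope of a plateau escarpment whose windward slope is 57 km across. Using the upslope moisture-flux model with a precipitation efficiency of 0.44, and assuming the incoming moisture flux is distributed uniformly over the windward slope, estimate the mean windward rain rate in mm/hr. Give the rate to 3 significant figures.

R ≈ 29.7 mm/hr

Incoming column moisture flux per unit ridge length: F = V × PW = 28 × 38.2 = 1069.6 mm·m/s.
Spread over the 57 km slope with efficiency ε = 0.44: R = ε·F/W = 0.44 × 1069.6 / 57000 m = 8.257e-03 mm/s.
R = 8.257e-03 × 3600 = 29.7 mm/hr.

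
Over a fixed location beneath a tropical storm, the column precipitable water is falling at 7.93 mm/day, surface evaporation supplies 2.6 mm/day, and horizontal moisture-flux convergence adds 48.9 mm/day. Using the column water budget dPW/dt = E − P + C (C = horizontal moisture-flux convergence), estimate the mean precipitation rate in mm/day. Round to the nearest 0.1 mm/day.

dPW/dt = -7.93 mm/day.
P = E + C − dPW/dt = 2.6 + (48.9) − (-7.93) = 59.4 mm/day.

P ≈ 59.4 mm/day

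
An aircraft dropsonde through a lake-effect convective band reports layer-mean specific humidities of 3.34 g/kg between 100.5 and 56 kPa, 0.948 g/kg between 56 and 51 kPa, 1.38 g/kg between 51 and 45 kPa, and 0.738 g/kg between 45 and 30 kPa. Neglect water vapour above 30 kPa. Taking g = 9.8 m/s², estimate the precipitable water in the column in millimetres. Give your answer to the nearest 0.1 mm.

PW ≈ 17.6 mm

Precipitable water is the column-integrated vapour mass per unit area: PW = (1/g) Σ q̄ Δp, with q in kg/kg and Δp in Pa (1 kg/m² of water = 1 mm).
Layer 100.5–56 kPa: Δp = 445 hPa = 44500 Pa, q̄ = 0.00334 kg/kg → 0.00334 × 44500 / 9.8 = 15.17 mm
Layer 56–51 kPa: Δp = 50 hPa = 5000 Pa, q̄ = 0.000948 kg/kg → 0.000948 × 5000 / 9.8 = 0.48 mm
Layer 51–45 kPa: Δp = 60 hPa = 6000 Pa, q̄ = 0.00138 kg/kg → 0.00138 × 6000 / 9.8 = 0.84 mm
Layer 45–30 kPa: Δp = 150 hPa = 15000 Pa, q̄ = 0.000738 kg/kg → 0.000738 × 15000 / 9.8 = 1.13 mm
PW = 15.17 + 0.48 + 0.84 + 1.13 = 17.62 ≈ 17.6 mm.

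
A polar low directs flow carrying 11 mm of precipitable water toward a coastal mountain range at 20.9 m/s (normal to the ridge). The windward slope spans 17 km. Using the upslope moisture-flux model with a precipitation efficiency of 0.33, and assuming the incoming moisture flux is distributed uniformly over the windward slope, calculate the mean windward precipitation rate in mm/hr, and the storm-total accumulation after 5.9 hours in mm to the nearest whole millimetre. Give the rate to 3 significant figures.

Incoming column moisture flux per unit ridge length: F = V × PW = 20.9 × 11 = 229.9 mm·m/s.
Spread over the 17 km slope with efficiency ε = 0.33: R = ε·F/W = 0.33 × 229.9 / 17000 m = 4.463e-03 mm/s.
R = 4.463e-03 × 3600 = 16.1 mm/hr.
Over 5.9 h: total = 16.1 × 5.9 = 94.99 ≈ 95 mm.

R ≈ 16.1 mm/hr; total ≈ 95 mm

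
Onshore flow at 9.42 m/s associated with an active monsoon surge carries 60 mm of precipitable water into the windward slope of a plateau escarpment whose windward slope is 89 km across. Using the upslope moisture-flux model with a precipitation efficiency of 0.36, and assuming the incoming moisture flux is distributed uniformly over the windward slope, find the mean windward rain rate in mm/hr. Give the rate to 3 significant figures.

R ≈ 8.23 mm/hr

Incoming column moisture flux per unit ridge length: F = V × PW = 9.42 × 60 = 565.2 mm·m/s.
Spread over the 89 km slope with efficiency ε = 0.36: R = ε·F/W = 0.36 × 565.2 / 89000 m = 2.286e-03 mm/s.
R = 2.286e-03 × 3600 = 8.23 mm/hr.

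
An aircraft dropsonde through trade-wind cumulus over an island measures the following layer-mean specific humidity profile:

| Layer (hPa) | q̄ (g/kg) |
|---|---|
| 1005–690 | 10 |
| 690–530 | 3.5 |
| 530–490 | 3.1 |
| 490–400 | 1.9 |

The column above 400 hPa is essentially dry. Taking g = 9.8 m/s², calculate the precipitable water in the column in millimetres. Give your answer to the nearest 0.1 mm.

PW ≈ 40.9 mm

Precipitable water is the column-integrated vapour mass per unit area: PW = (1/g) Σ q̄ Δp, with q in kg/kg and Δp in Pa (1 kg/m² of water = 1 mm).
Layer 1005–690 hPa: Δp = 315 hPa = 31500 Pa, q̄ = 0.01 kg/kg → 0.01 × 31500 / 9.8 = 32.14 mm
Layer 690–530 hPa: Δp = 160 hPa = 16000 Pa, q̄ = 0.0035 kg/kg → 0.0035 × 16000 / 9.8 = 5.71 mm
Layer 530–490 hPa: Δp = 40 hPa = 4000 Pa, q̄ = 0.0031 kg/kg → 0.0031 × 4000 / 9.8 = 1.27 mm
Layer 490–400 hPa: Δp = 90 hPa = 9000 Pa, q̄ = 0.0019 kg/kg → 0.0019 × 9000 / 9.8 = 1.74 mm
PW = 32.14 + 5.71 + 1.27 + 1.74 = 40.86 ≈ 40.9 mm.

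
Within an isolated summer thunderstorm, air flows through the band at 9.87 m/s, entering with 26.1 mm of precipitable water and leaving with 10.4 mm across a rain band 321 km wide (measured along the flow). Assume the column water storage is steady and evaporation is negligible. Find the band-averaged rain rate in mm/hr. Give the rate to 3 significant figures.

R ≈ 1.74 mm/hr

Column moisture flux per unit crosswind length is F = V × PW.
Inflow: F_in = 9.87 × 26.1 = 257.607 mm·m/s
Outflow: F_out = 9.87 × 10.4 = 102.648 mm·m/s
Steady-state rate R = (F_in − F_out)/L = (257.607 − 102.648) / 321000 m = 4.827e-04 mm/s.
R = 4.827e-04 × 3600 = 1.74 mm/hr.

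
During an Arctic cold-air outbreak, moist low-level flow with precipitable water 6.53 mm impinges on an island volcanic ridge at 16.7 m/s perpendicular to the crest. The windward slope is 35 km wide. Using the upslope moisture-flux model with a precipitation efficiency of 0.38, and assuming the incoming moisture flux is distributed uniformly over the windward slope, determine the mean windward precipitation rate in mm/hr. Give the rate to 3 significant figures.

R ≈ 4.26 mm/hr

Incoming column moisture flux per unit ridge length: F = V × PW = 16.7 × 6.53 = 109.051 mm·m/s.
Spread over the 35 km slope with efficiency ε = 0.38: R = ε·F/W = 0.38 × 109.051 / 35000 m = 1.184e-03 mm/s.
R = 1.184e-03 × 3600 = 4.26 mm/hr.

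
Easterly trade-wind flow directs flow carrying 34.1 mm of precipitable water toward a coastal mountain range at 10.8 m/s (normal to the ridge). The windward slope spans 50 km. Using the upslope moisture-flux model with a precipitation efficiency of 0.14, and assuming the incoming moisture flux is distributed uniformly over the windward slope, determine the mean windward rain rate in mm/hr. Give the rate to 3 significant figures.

R ≈ 3.71 mm/hr

Incoming column moisture flux per unit ridge length: F = V × PW = 10.8 × 34.1 = 368.28 mm·m/s.
Spread over the 50 km slope with efficiency ε = 0.14: R = ε·F/W = 0.14 × 368.28 / 50000 m = 1.031e-03 mm/s.
R = 1.031e-03 × 3600 = 3.71 mm/hr.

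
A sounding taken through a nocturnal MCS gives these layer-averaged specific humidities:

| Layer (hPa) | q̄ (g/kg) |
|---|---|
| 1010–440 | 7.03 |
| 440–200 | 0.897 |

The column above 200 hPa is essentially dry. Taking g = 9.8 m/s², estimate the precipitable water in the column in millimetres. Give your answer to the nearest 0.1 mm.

Precipitable water is the column-integrated vapour mass per unit area: PW = (1/g) Σ q̄ Δp, with q in kg/kg and Δp in Pa (1 kg/m² of water = 1 mm).
Layer 1010–440 hPa: Δp = 570 hPa = 57000 Pa, q̄ = 0.00703 kg/kg → 0.00703 × 57000 / 9.8 = 40.89 mm
Layer 440–200 hPa: Δp = 240 hPa = 24000 Pa, q̄ = 0.000897 kg/kg → 0.000897 × 24000 / 9.8 = 2.20 mm
PW = 40.89 + 2.20 = 43.09 ≈ 43.1 mm.

PW ≈ 43.1 mm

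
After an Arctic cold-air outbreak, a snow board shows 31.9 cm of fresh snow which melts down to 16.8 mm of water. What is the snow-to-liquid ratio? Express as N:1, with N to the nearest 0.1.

ratio ≈ 19.0

Ratio = snow depth / SWE = 319 mm / 16.8 mm = 19.0, i.e. 19.0:1.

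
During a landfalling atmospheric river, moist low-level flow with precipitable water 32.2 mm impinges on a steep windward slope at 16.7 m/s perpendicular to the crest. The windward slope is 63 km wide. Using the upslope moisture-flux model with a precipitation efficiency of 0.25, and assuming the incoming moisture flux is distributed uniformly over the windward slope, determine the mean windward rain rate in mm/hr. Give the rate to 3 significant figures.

R ≈ 7.68 mm/hr

Incoming column moisture flux per unit ridge length: F = V × PW = 16.7 × 32.2 = 537.74 mm·m/s.
Spread over the 63 km slope with efficiency ε = 0.25: R = ε·F/W = 0.25 × 537.74 / 63000 m = 2.134e-03 mm/s.
R = 2.134e-03 × 3600 = 7.68 mm/hr.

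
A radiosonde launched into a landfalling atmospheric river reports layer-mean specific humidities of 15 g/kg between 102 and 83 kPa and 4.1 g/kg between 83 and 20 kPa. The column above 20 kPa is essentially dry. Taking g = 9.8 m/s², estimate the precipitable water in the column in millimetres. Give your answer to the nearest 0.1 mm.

PW ≈ 55.4 mm

Precipitable water is the column-integrated vapour mass per unit area: PW = (1/g) Σ q̄ Δp, with q in kg/kg and Δp in Pa (1 kg/m² of water = 1 mm).
Layer 102–83 kPa: Δp = 190 hPa = 19000 Pa, q̄ = 0.015 kg/kg → 0.015 × 19000 / 9.8 = 29.08 mm
Layer 83–20 kPa: Δp = 630 hPa = 63000 Pa, q̄ = 0.0041 kg/kg → 0.0041 × 63000 / 9.8 = 26.36 mm
PW = 29.08 + 26.36 = 55.44 ≈ 55.4 mm.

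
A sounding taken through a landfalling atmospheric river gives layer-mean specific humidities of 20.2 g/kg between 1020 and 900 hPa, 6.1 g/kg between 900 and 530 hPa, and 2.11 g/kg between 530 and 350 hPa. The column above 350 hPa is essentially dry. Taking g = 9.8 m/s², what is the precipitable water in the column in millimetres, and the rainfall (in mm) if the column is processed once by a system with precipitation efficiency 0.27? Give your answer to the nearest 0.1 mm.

Precipitable water is the column-integrated vapour mass per unit area: PW = (1/g) Σ q̄ Δp, with q in kg/kg and Δp in Pa (1 kg/m² of water = 1 mm).
Layer 1020–900 hPa: Δp = 120 hPa = 12000 Pa, q̄ = 0.0202 kg/kg → 0.0202 × 12000 / 9.8 = 24.73 mm
Layer 900–530 hPa: Δp = 370 hPa = 37000 Pa, q̄ = 0.0061 kg/kg → 0.0061 × 37000 / 9.8 = 23.03 mm
Layer 530–350 hPa: Δp = 180 hPa = 18000 Pa, q̄ = 0.00211 kg/kg → 0.00211 × 18000 / 9.8 = 3.88 mm
PW = 24.73 + 23.03 + 3.88 = 51.64 ≈ 51.6 mm.
Rainfall = ε × PW = 0.27 × 51.6 = 13.9 mm.

PW ≈ 51.6 mm; rainfall ≈ 13.9 mm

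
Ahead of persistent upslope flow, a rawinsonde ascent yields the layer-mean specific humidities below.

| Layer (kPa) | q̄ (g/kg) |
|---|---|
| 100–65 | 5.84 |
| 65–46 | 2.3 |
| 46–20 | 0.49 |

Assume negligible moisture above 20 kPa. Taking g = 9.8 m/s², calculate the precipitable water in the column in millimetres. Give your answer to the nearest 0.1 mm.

Precipitable water is the column-integrated vapour mass per unit area: PW = (1/g) Σ q̄ Δp, with q in kg/kg and Δp in Pa (1 kg/m² of water = 1 mm).
Layer 100–65 kPa: Δp = 350 hPa = 35000 Pa, q̄ = 0.00584 kg/kg → 0.00584 × 35000 / 9.8 = 20.86 mm
Layer 65–46 kPa: Δp = 190 hPa = 19000 Pa, q̄ = 0.0023 kg/kg → 0.0023 × 19000 / 9.8 = 4.46 mm
Layer 46–20 kPa: Δp = 260 hPa = 26000 Pa, q̄ = 0.00049 kg/kg → 0.00049 × 26000 / 9.8 = 1.30 mm
PW = 20.86 + 4.46 + 1.30 = 26.62 ≈ 26.6 mm.

PW ≈ 26.6 mm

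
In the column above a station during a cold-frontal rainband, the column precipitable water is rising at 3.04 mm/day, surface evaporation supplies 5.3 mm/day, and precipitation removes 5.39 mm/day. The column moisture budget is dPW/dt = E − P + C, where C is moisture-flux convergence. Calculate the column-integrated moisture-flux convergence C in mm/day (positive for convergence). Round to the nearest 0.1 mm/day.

C ≈ 3.1 mm/day

dPW/dt = +3.04 mm/day.
C = dPW/dt − E + P = (+3.04) − 5.3 + 5.39 = 3.1 mm/day.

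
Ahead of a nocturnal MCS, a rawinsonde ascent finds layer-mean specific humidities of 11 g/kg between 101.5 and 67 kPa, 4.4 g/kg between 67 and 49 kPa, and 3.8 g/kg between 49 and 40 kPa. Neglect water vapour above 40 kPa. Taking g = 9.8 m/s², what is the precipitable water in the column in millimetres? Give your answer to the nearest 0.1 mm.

PW ≈ 50.3 mm

Precipitable water is the column-integrated vapour mass per unit area: PW = (1/g) Σ q̄ Δp, with q in kg/kg and Δp in Pa (1 kg/m² of water = 1 mm).
Layer 101.5–67 kPa: Δp = 345 hPa = 34500 Pa, q̄ = 0.011 kg/kg → 0.011 × 34500 / 9.8 = 38.72 mm
Layer 67–49 kPa: Δp = 180 hPa = 18000 Pa, q̄ = 0.0044 kg/kg → 0.0044 × 18000 / 9.8 = 8.08 mm
Layer 49–40 kPa: Δp = 90 hPa = 9000 Pa, q̄ = 0.0038 kg/kg → 0.0038 × 9000 / 9.8 = 3.49 mm
PW = 38.72 + 8.08 + 3.49 = 50.29 ≈ 50.3 mm.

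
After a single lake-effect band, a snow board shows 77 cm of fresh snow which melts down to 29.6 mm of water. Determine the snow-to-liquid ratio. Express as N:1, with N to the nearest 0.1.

ratio ≈ 26.0

Ratio = snow depth / SWE = 770 mm / 29.6 mm = 26.0, i.e. 26.0:1.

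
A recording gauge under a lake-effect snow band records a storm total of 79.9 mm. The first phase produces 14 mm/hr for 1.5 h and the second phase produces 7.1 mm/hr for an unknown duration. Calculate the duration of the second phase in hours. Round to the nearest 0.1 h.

Known phases: 14 × 1.5 = 21 mm.
Remaining depth = 79.9 − 21 = 58.9 mm.
Duration = 58.9 / 7.1 = 8.3 h.

duration ≈ 8.3 h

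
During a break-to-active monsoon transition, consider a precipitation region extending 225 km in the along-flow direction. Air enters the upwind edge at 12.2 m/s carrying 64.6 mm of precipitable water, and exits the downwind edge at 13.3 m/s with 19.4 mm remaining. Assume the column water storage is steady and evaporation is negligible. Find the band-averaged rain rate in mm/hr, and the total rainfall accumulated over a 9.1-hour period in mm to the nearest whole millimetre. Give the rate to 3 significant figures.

R ≈ 8.48 mm/hr; total ≈ 77 mm

Column moisture flux per unit crosswind length is F = V × PW.
Inflow: F_in = 12.2 × 64.6 = 788.12 mm·m/s
Outflow: F_out = 13.3 × 19.4 = 258.02 mm·m/s
Steady-state rate R = (F_in − F_out)/L = (788.12 − 258.02) / 225000 m = 2.356e-03 mm/s.
R = 2.356e-03 × 3600 = 8.48 mm/hr.
Over 9.1 h: total = 8.48 × 9.1 = 77.168 ≈ 77 mm.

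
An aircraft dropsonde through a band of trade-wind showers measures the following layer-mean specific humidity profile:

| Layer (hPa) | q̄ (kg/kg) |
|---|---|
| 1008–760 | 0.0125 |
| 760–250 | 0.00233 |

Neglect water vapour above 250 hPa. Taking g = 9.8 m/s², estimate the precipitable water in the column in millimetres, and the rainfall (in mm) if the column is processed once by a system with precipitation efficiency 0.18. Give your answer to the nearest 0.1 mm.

PW ≈ 43.8 mm; rainfall ≈ 7.9 mm

Precipitable water is the column-integrated vapour mass per unit area: PW = (1/g) Σ q̄ Δp, with q in kg/kg and Δp in Pa (1 kg/m² of water = 1 mm).
Layer 1008–760 hPa: Δp = 248 hPa = 24800 Pa, q̄ = 0.0125 kg/kg → 0.0125 × 24800 / 9.8 = 31.63 mm
Layer 760–250 hPa: Δp = 510 hPa = 51000 Pa, q̄ = 0.00233 kg/kg → 0.00233 × 51000 / 9.8 = 12.13 mm
PW = 31.63 + 12.13 = 43.76 ≈ 43.8 mm.
Rainfall = ε × PW = 0.18 × 43.8 = 7.9 mm.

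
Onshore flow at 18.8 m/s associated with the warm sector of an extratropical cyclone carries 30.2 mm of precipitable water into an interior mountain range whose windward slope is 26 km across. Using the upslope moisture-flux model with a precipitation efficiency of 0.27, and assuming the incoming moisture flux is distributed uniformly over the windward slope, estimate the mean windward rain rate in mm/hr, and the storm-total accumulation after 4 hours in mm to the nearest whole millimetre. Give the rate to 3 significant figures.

Incoming column moisture flux per unit ridge length: F = V × PW = 18.8 × 30.2 = 567.76 mm·m/s.
Spread over the 26 km slope with efficiency ε = 0.27: R = ε·F/W = 0.27 × 567.76 / 26000 m = 5.896e-03 mm/s.
R = 5.896e-03 × 3600 = 21.2 mm/hr.
Over 4 h: total = 21.2 × 4 = 84.8 ≈ 85 mm.

R ≈ 21.2 mm/hr; total ≈ 85 mm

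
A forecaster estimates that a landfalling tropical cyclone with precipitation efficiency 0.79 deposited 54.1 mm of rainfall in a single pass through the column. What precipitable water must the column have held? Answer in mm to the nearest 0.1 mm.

PW ≈ 68.5 mm

PW = rainfall / ε = 54.1 / 0.79 = 68.5 mm.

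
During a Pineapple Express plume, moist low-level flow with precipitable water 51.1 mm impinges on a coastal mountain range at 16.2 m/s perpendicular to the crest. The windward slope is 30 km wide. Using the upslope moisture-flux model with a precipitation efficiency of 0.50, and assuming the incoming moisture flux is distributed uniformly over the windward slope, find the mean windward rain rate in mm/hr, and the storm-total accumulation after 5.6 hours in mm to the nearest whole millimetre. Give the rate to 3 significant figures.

Incoming column moisture flux per unit ridge length: F = V × PW = 16.2 × 51.1 = 827.82 mm·m/s.
Spread over the 30 km slope with efficiency ε = 0.50: R = ε·F/W = 0.50 × 827.82 / 30000 m = 1.380e-02 mm/s.
R = 1.380e-02 × 3600 = 49.7 mm/hr.
Over 5.6 h: total = 49.7 × 5.6 = 278.32 ≈ 278 mm.

R ≈ 49.7 mm/hr; total ≈ 278 mm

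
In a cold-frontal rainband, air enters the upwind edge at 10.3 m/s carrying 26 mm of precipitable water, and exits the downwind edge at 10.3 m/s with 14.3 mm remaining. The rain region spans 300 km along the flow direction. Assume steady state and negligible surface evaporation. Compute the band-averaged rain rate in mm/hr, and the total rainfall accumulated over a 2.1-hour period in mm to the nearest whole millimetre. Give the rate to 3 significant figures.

Column moisture flux per unit crosswind length is F = V × PW.
Inflow: F_in = 10.3 × 26 = 267.8 mm·m/s
Outflow: F_out = 10.3 × 14.3 = 147.29 mm·m/s
Steady-state rate R = (F_in − F_out)/L = (267.8 − 147.29) / 300000 m = 4.017e-04 mm/s.
R = 4.017e-04 × 3600 = 1.45 mm/hr.
Over 2.1 h: total = 1.45 × 2.1 = 3.045 ≈ 3 mm.

R ≈ 1.45 mm/hr; total ≈ 3 mm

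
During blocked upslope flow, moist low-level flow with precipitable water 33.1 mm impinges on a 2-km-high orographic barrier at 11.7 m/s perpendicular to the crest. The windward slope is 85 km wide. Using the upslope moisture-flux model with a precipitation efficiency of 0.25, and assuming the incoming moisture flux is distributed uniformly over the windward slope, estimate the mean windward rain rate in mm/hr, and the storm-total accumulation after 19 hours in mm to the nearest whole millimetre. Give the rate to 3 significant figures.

Incoming column moisture flux per unit ridge length: F = V × PW = 11.7 × 33.1 = 387.27 mm·m/s.
Spread over the 85 km slope with efficiency ε = 0.25: R = ε·F/W = 0.25 × 387.27 / 85000 m = 1.139e-03 mm/s.
R = 1.139e-03 × 3600 = 4.10 mm/hr.
Over 19 h: total = 4.10 × 19 = 77.9 ≈ 78 mm.

R ≈ 4.10 mm/hr; total ≈ 78 mm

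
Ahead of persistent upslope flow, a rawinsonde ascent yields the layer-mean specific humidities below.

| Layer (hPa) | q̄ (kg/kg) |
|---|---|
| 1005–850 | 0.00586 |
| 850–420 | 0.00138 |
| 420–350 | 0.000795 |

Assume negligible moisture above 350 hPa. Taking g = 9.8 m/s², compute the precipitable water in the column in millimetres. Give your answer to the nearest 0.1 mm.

Precipitable water is the column-integrated vapour mass per unit area: PW = (1/g) Σ q̄ Δp, with q in kg/kg and Δp in Pa (1 kg/m² of water = 1 mm).
Layer 1005–850 hPa: Δp = 155 hPa = 15500 Pa, q̄ = 0.00586 kg/kg → 0.00586 × 15500 / 9.8 = 9.27 mm
Layer 850–420 hPa: Δp = 430 hPa = 43000 Pa, q̄ = 0.00138 kg/kg → 0.00138 × 43000 / 9.8 = 6.06 mm
Layer 420–350 hPa: Δp = 70 hPa = 7000 Pa, q̄ = 0.000795 kg/kg → 0.000795 × 7000 / 9.8 = 0.57 mm
PW = 9.27 + 6.06 + 0.57 = 15.90 ≈ 15.9 mm.

PW ≈ 15.9 mm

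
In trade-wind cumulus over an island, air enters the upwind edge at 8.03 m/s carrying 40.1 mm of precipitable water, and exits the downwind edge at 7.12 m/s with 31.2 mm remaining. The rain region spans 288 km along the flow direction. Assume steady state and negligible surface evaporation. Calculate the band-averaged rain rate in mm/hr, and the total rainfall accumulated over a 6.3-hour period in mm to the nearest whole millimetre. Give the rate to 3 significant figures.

Column moisture flux per unit crosswind length is F = V × PW.
Inflow: F_in = 8.03 × 40.1 = 322.003 mm·m/s
Outflow: F_out = 7.12 × 31.2 = 222.144 mm·m/s
Steady-state rate R = (F_in − F_out)/L = (322.003 − 222.144) / 288000 m = 3.467e-04 mm/s.
R = 3.467e-04 × 3600 = 1.25 mm/hr.
Over 6.3 h: total = 1.25 × 6.3 = 7.875 ≈ 8 mm.

R ≈ 1.25 mm/hr; total ≈ 8 mm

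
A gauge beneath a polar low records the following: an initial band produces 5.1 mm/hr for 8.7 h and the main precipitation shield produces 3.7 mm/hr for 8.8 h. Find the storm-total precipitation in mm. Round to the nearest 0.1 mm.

total ≈ 76.9 mm

Total = Σ Rᵢ Δtᵢ = 5.1 × 8.7 + 3.7 × 8.8
      = 44.37 + 32.56 = 76.9 mm.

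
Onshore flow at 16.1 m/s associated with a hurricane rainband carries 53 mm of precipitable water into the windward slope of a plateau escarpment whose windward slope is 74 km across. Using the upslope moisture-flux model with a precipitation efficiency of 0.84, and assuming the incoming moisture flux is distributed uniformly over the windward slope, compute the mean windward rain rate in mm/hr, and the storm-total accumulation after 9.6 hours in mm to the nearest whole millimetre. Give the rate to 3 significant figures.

R ≈ 34.9 mm/hr; total ≈ 335 mm

Incoming column moisture flux per unit ridge length: F = V × PW = 16.1 × 53 = 853.3 mm·m/s.
Spread over the 74 km slope with efficiency ε = 0.84: R = ε·F/W = 0.84 × 853.3 / 74000 m = 9.686e-03 mm/s.
R = 9.686e-03 × 3600 = 34.9 mm/hr.
Over 9.6 h: total = 34.9 × 9.6 = 335.04 ≈ 335 mm.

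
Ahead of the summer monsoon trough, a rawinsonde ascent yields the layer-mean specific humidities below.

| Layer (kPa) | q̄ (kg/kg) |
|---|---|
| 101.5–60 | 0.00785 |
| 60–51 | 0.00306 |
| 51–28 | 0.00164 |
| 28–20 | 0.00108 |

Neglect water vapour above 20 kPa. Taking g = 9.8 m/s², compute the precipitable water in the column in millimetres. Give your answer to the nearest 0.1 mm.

PW ≈ 40.8 mm

Precipitable water is the column-integrated vapour mass per unit area: PW = (1/g) Σ q̄ Δp, with q in kg/kg and Δp in Pa (1 kg/m² of water = 1 mm).
Layer 101.5–60 kPa: Δp = 415 hPa = 41500 Pa, q̄ = 0.00785 kg/kg → 0.00785 × 41500 / 9.8 = 33.24 mm
Layer 60–51 kPa: Δp = 90 hPa = 9000 Pa, q̄ = 0.00306 kg/kg → 0.00306 × 9000 / 9.8 = 2.81 mm
Layer 51–28 kPa: Δp = 230 hPa = 23000 Pa, q̄ = 0.00164 kg/kg → 0.00164 × 23000 / 9.8 = 3.85 mm
Layer 28–20 kPa: Δp = 80 hPa = 8000 Pa, q̄ = 0.00108 kg/kg → 0.00108 × 8000 / 9.8 = 0.88 mm
PW = 33.24 + 2.81 + 3.85 + 0.88 = 40.78 ≈ 40.8 mm.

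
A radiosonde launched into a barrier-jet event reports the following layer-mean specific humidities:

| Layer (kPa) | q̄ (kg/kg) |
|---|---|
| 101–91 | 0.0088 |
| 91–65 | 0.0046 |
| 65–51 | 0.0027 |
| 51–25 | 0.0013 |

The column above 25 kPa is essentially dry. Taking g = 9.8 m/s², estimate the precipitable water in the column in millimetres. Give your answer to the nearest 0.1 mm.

Precipitable water is the column-integrated vapour mass per unit area: PW = (1/g) Σ q̄ Δp, with q in kg/kg and Δp in Pa (1 kg/m² of water = 1 mm).
Layer 101–91 kPa: Δp = 100 hPa = 10000 Pa, q̄ = 0.0088 kg/kg → 0.0088 × 10000 / 9.8 = 8.98 mm
Layer 91–65 kPa: Δp = 260 hPa = 26000 Pa, q̄ = 0.0046 kg/kg → 0.0046 × 26000 / 9.8 = 12.20 mm
Layer 65–51 kPa: Δp = 140 hPa = 14000 Pa, q̄ = 0.0027 kg/kg → 0.0027 × 14000 / 9.8 = 3.86 mm
Layer 51–25 kPa: Δp = 260 hPa = 26000 Pa, q̄ = 0.0013 kg/kg → 0.0013 × 26000 / 9.8 = 3.45 mm
PW = 8.98 + 12.20 + 3.86 + 3.45 = 28.49 ≈ 28.5 mm.

PW ≈ 28.5 mm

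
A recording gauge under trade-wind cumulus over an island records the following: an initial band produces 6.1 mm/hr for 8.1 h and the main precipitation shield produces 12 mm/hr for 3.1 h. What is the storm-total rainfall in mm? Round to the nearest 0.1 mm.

total ≈ 86.6 mm

Total = Σ Rᵢ Δtᵢ = 6.1 × 8.1 + 12 × 3.1
      = 49.41 + 37.2 = 86.6 mm.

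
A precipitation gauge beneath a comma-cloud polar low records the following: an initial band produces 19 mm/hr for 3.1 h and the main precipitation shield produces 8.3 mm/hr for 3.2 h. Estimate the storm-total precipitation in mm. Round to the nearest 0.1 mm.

Total = Σ Rᵢ Δtᵢ = 19 × 3.1 + 8.3 × 3.2
      = 58.9 + 26.56 = 85.5 mm.

total ≈ 85.5 mm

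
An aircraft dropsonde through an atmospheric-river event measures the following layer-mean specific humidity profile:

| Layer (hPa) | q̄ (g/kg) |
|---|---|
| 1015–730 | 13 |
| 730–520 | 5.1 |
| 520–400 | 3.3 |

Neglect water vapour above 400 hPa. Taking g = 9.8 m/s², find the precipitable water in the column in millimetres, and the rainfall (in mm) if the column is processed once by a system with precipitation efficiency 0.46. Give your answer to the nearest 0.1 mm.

PW ≈ 52.8 mm; rainfall ≈ 24.3 mm

Precipitable water is the column-integrated vapour mass per unit area: PW = (1/g) Σ q̄ Δp, with q in kg/kg and Δp in Pa (1 kg/m² of water = 1 mm).
Layer 1015–730 hPa: Δp = 285 hPa = 28500 Pa, q̄ = 0.013 kg/kg → 0.013 × 28500 / 9.8 = 37.81 mm
Layer 730–520 hPa: Δp = 210 hPa = 21000 Pa, q̄ = 0.0051 kg/kg → 0.0051 × 21000 / 9.8 = 10.93 mm
Layer 520–400 hPa: Δp = 120 hPa = 12000 Pa, q̄ = 0.0033 kg/kg → 0.0033 × 12000 / 9.8 = 4.04 mm
PW = 37.81 + 10.93 + 4.04 = 52.78 ≈ 52.8 mm.
Rainfall = ε × PW = 0.46 × 52.8 = 24.3 mm.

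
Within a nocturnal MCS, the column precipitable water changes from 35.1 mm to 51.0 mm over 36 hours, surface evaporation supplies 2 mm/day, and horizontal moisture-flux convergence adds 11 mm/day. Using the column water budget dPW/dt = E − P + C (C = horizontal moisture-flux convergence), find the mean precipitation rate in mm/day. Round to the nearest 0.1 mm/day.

P ≈ 2.4 mm/day

dPW/dt = (51.0 − 35.1) mm / (36/24 day) = +10.600 mm/day.
P = E + C − dPW/dt = 2 + (11) − (+10.600) = 2.4 mm/day.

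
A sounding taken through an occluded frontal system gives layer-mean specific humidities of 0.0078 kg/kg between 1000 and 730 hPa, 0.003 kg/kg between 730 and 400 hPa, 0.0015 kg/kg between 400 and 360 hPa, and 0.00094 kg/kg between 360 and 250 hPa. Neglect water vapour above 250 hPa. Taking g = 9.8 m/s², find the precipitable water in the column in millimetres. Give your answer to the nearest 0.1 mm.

Precipitable water is the column-integrated vapour mass per unit area: PW = (1/g) Σ q̄ Δp, with q in kg/kg and Δp in Pa (1 kg/m² of water = 1 mm).
Layer 1000–730 hPa: Δp = 270 hPa = 27000 Pa, q̄ = 0.0078 kg/kg → 0.0078 × 27000 / 9.8 = 21.49 mm
Layer 730–400 hPa: Δp = 330 hPa = 33000 Pa, q̄ = 0.003 kg/kg → 0.003 × 33000 / 9.8 = 10.10 mm
Layer 400–360 hPa: Δp = 40 hPa = 4000 Pa, q̄ = 0.0015 kg/kg → 0.0015 × 4000 / 9.8 = 0.61 mm
Layer 360–250 hPa: Δp = 110 hPa = 11000 Pa, q̄ = 0.00094 kg/kg → 0.00094 × 11000 / 9.8 = 1.06 mm
PW = 21.49 + 10.10 + 0.61 + 1.06 = 33.26 ≈ 33.3 mm.

PW ≈ 33.3 mm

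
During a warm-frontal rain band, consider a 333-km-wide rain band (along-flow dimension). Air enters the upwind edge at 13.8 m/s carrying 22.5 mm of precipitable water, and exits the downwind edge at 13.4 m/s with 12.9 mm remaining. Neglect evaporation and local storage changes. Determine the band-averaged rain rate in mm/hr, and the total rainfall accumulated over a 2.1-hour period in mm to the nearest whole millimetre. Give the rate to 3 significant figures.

Column moisture flux per unit crosswind length is F = V × PW.
Inflow: F_in = 13.8 × 22.5 = 310.5 mm·m/s
Outflow: F_out = 13.4 × 12.9 = 172.86 mm·m/s
Steady-state rate R = (F_in − F_out)/L = (310.5 − 172.86) / 333000 m = 4.133e-04 mm/s.
R = 4.133e-04 × 3600 = 1.49 mm/hr.
Over 2.1 h: total = 1.49 × 2.1 = 3.129 ≈ 3 mm.

R ≈ 1.49 mm/hr; total ≈ 3 mm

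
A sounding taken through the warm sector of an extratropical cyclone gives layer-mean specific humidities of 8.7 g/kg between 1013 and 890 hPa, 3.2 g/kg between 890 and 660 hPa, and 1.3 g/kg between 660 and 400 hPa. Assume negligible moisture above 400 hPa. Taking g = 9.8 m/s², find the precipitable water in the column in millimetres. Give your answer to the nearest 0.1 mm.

Precipitable water is the column-integrated vapour mass per unit area: PW = (1/g) Σ q̄ Δp, with q in kg/kg and Δp in Pa (1 kg/m² of water = 1 mm).
Layer 1013–890 hPa: Δp = 123 hPa = 12300 Pa, q̄ = 0.0087 kg/kg → 0.0087 × 12300 / 9.8 = 10.92 mm
Layer 890–660 hPa: Δp = 230 hPa = 23000 Pa, q̄ = 0.0032 kg/kg → 0.0032 × 23000 / 9.8 = 7.51 mm
Layer 660–400 hPa: Δp = 260 hPa = 26000 Pa, q̄ = 0.0013 kg/kg → 0.0013 × 26000 / 9.8 = 3.45 mm
PW = 10.92 + 7.51 + 3.45 = 21.88 ≈ 21.9 mm.

PW ≈ 21.9 mm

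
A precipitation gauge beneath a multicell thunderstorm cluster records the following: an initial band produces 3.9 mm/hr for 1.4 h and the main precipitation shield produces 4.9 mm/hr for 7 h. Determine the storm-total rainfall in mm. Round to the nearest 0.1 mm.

Total = Σ Rᵢ Δtᵢ = 3.9 × 1.4 + 4.9 × 7
      = 5.46 + 34.3 = 39.8 mm.

total ≈ 39.8 mm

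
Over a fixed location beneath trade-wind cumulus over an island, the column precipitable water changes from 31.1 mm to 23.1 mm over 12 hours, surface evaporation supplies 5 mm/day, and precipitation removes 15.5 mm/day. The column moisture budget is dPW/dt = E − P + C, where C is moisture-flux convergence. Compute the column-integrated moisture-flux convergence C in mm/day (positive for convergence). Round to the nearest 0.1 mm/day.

C ≈ -5.5 mm/day

dPW/dt = (23.1 − 31.1) mm / (12/24 day) = -16.000 mm/day.
C = dPW/dt − E + P = (-16.000) − 5 + 15.5 = -5.5 mm/day.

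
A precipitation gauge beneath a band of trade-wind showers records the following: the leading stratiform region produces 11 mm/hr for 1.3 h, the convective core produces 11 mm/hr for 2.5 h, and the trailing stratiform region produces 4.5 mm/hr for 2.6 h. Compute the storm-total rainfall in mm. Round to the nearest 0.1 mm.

total ≈ 53.5 mm

Total = Σ Rᵢ Δtᵢ = 11 × 1.3 + 11 × 2.5 + 4.5 × 2.6
      = 14.3 + 27.5 + 11.7 = 53.5 mm.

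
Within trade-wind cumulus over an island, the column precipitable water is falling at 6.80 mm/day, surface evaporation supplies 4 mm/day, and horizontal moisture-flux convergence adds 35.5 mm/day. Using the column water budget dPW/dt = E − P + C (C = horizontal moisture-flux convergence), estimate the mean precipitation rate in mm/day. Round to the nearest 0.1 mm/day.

dPW/dt = -6.80 mm/day.
P = E + C − dPW/dt = 4 + (35.5) − (-6.80) = 46.3 mm/day.

P ≈ 46.3 mm/day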